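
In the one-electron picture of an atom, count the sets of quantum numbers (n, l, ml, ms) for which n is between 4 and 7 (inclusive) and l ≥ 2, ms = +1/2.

110

Work shell by shell — for each n, count the (l, ml) pairs that satisfy l ≥ 2:
n=4 → 12; n=5 → 21; n=6 → 32; n=7 → 45.
Orbitals: 12 + 21 + 32 + 45 = 110. With ms fixed to +1/2 there is one state per orbital, so 110 states.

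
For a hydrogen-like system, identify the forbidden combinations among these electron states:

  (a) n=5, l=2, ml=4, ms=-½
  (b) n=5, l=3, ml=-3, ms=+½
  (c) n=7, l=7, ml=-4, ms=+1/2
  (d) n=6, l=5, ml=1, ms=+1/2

(a) and (c)

(a) has |ml| = 4 > l = 2, violating −l ≤ ml ≤ l.
(c) has l = 7 ≥ n = 7, violating 0 ≤ l ≤ n−1.
The remaining sets (b), (d) satisfy all four rules.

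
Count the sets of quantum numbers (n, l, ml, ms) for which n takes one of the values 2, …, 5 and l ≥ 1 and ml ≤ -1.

40

Per-shell orbital counts meeting the constraint:
n=2 → 1; n=3 → 3; n=4 → 6; n=5 → 10.
Orbitals: 1 + 3 + 6 + 10 = 20. Including both spin states (ms = ±1/2) gives 2 × 20 = 40 states.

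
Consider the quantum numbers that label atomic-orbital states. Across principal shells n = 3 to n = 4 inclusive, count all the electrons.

Shell n has n² orbitals: 3²=9 + 4²=16 = 25 orbitals.
Two spin states per orbital: 2 × 25 = 50 electrons.

50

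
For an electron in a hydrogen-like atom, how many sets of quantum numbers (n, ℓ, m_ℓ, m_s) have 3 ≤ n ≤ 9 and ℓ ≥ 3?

Count contributing orbitals for each principal shell:
n=4 → 7; n=5 → 16; n=6 → 27; n=7 → 40; n=8 → 55; n=9 → 72.
Orbitals: 7 + 16 + 27 + 40 + 55 + 72 = 217. Including both spin states (m_s = ±1/2) gives 2 × 217 = 434 states.

434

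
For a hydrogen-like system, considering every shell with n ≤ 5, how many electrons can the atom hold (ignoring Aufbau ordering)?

110

Total orbitals = 1² + 2² + 3² + 4² + 5² = 55. Doubling for spin gives 110 electrons.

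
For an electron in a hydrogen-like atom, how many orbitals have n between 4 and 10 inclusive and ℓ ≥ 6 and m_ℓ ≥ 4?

40

Work shell by shell — for each n, count the (ℓ, m_ℓ) pairs that satisfy ℓ ≥ 6 and m_ℓ ≥ 4:
n=7 → 3; n=8 → 7; n=9 → 12; n=10 → 18.
Total orbitals: 3 + 7 + 12 + 18 = 40.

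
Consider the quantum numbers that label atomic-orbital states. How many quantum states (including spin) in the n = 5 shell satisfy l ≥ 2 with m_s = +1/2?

21

Per l-value: l=2 → 5; l=3 → 7; l=4 → 9.
Orbitals: 5 + 7 + 9 = 21. With m_s fixed to a single value there is one state per orbital, giving 21 states.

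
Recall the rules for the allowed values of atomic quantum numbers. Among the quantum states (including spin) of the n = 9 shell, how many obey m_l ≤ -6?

For n = 9, l ranges over 0 … 8.
The (l, m_l) pairs meeting m_l ≤ -6 give: l=6 → 1; l=7 → 2; l=8 → 3.
Orbitals: 1 + 2 + 3 = 6. Each orbital carries two spin states, so 6 × 2 = 12 states.

12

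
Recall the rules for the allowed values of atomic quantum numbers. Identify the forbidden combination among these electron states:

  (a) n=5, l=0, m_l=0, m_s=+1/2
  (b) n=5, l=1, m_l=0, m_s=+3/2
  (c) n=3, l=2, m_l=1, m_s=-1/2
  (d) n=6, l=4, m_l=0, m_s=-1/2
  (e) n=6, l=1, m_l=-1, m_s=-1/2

(b)

(b) has m_s = +3/2, but an electron's spin must be ±1/2.
The remaining sets (a), (c), (d), (e) satisfy all four rules.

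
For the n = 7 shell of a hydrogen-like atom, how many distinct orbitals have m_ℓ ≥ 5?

Orbitals with m_ℓ ≥ 5, by ℓ: ℓ=5 → 1; ℓ=6 → 2.
Total orbitals: 1 + 2 = 3.

3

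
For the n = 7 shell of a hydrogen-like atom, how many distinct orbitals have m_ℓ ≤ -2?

15

Go through ℓ = 0, …, 6 (the values permitted for n = 7).
Contributions: ℓ=2 → 1; ℓ=3 → 2; ℓ=4 → 3; ℓ=5 → 4; ℓ=6 → 5.
Total orbitals: 1 + 2 + 3 + 4 + 5 = 15.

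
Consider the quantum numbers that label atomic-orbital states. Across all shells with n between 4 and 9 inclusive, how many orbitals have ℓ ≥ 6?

Treat each shell separately and count matching orbitals:
n=7 → 13; n=8 → 28; n=9 → 45.
Total orbitals: 13 + 28 + 45 = 86.

86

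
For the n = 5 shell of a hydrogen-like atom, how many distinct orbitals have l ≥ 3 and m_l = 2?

2

The n = 5 shell has l = 0 through 4; check each.
Per l-value: l=3 → 1; l=4 → 1.
Total orbitals: 1 + 1 = 2.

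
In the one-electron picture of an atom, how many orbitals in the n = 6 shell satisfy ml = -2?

4

With n = 6 the allowed l are 0, 1, …, 5.
Contributions: l=2 → 1; l=3 → 1; l=4 → 1; l=5 → 1.
Total orbitals: 1 + 1 + 1 + 1 = 4.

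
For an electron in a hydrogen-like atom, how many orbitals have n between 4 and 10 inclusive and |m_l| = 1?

Treat each shell separately and count matching orbitals:
n=4 → 6; n=5 → 8; n=6 → 10; n=7 → 12; n=8 → 14; n=9 → 16; n=10 → 18.
Total orbitals: 6 + 8 + 10 + 12 + 14 + 16 + 18 = 84.

84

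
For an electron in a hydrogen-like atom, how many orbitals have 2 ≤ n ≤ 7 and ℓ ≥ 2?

115

Treat each shell separately and count matching orbitals:
n=3 → 5; n=4 → 12; n=5 → 21; n=6 → 32; n=7 → 45.
Total orbitals: 5 + 12 + 21 + 32 + 45 = 115.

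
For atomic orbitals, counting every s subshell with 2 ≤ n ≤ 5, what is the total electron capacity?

8

An s subshell (l = 0) exists for every n ≥ 1, so shells n = 2, 3, 4, 5 each contribute one — 4 subshells.
Since each s subshell holds 2(2·0+1) = 2 electrons, the total is 4 × 2 = 8.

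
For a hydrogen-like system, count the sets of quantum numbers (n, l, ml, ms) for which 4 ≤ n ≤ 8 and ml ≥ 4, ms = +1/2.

Go shell by shell, enumerating (l, ml) with ml ≥ 4:
n=5 → 1; n=6 → 3; n=7 → 6; n=8 → 10.
Orbitals: 1 + 3 + 6 + 10 = 20. With ms fixed to +1/2 there is one state per orbital, so 20 states.

20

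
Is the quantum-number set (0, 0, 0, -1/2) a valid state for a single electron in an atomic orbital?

The principal quantum number must be a positive integer (n ≥ 1), but here n = 0.

Invalid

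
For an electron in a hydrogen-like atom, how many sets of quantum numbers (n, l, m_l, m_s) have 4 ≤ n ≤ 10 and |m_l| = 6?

Treat each shell separately and count matching orbitals:
n=7 → 2; n=8 → 4; n=9 → 6; n=10 → 8.
Orbitals: 2 + 4 + 6 + 8 = 20. Including both spin states (m_s = ±1/2) gives 2 × 20 = 40 states.

40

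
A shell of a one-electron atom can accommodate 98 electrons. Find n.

2n² = 98 ⇒ n² = 49 ⇒ n = 7.

n = 7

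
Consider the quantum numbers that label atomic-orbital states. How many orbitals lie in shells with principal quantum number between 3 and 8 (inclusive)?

Shell n has n² orbitals: 3²=9 + 4²=16 + 5²=25 + 6²=36 + 7²=49 + 8²=64 = 199 orbitals.

199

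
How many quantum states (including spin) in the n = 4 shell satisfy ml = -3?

The n = 4 shell has l = 0 through 3; check each.
Per l-value: l=3 → 1.
Orbitals: 1. Each orbital carries two spin states, so 1 × 2 = 2 states.

2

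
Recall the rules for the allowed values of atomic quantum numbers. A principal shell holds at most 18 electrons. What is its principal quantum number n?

n = 3

2n² = 18 ⇒ n² = 9 ⇒ n = 3.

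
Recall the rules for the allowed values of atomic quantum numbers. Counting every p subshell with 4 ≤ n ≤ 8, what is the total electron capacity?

30

A p subshell (l = 1) exists for every n ≥ 2, so shells n = 4, 5, 6, 7, 8 each contribute one — 5 subshells.
Since each p subshell holds 2(2·1+1) = 6 electrons, the total is 5 × 6 = 30.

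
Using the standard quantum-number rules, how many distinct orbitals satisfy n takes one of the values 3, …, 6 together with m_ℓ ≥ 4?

Treat each shell separately and count matching orbitals:
n=5 → 1; n=6 → 3.
Total orbitals: 1 + 3 = 4.

4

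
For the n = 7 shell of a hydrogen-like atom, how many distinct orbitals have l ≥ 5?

24

With n = 7 the allowed l are 0, 1, …, 6.
Contributions: l=5 → 11; l=6 → 13.
Total orbitals: 11 + 13 = 24.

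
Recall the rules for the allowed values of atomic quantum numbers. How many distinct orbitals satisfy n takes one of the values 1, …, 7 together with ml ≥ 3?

20

Count contributing orbitals for each principal shell:
n=4 → 1; n=5 → 3; n=6 → 6; n=7 → 10.
Total orbitals: 1 + 3 + 6 + 10 = 20.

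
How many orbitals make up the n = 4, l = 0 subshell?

A subshell has 2l+1 orbitals; with l = 0, that's 1.

1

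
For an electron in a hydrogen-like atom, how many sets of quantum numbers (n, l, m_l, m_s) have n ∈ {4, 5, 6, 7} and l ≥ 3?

180

Treat each shell separately and count matching orbitals:
n=4 → 7; n=5 → 16; n=6 → 27; n=7 → 40.
Orbitals: 7 + 16 + 27 + 40 = 90. Including both spin states (m_s = ±1/2) gives 2 × 90 = 180 states.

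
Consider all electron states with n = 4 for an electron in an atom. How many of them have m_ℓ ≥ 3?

2

Go through ℓ = 0, …, 3 (the values permitted for n = 4).
Orbitals with m_ℓ ≥ 3, by ℓ: ℓ=3 → 1.
Orbitals: 1. Each orbital carries two spin states, so 1 × 2 = 2 states.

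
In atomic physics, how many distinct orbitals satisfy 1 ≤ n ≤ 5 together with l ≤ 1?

17

For each n in the range, tally the orbitals obeying l ≤ 1:
n=1 → 1; n=2 → 4; n=3 → 4; n=4 → 4; n=5 → 4.
Total orbitals: 1 + 4 + 4 + 4 + 4 = 17.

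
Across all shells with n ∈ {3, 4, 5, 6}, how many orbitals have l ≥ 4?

29

For each n in the range, tally the orbitals obeying l ≥ 4:
n=5 → 9; n=6 → 20.
Total orbitals: 9 + 20 = 29.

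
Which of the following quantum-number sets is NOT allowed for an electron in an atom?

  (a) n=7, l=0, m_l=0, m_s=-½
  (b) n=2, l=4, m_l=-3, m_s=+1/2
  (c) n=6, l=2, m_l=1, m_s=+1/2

(b)

(b) has l = 4 ≥ n = 2, violating 0 ≤ l ≤ n−1.
The remaining sets (a), (c) satisfy all four rules.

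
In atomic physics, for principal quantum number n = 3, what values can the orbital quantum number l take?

l is an integer with 0 ≤ l ≤ n−1, so for n = 3: l = 0, 1, 2.

0, 1, 2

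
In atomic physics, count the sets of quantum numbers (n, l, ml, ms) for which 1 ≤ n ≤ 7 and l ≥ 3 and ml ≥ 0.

100

Treat each shell separately and count matching orbitals:
n=4 → 4; n=5 → 9; n=6 → 15; n=7 → 22.
Orbitals: 4 + 9 + 15 + 22 = 50. Including both spin states (ms = ±1/2) gives 2 × 50 = 100 states.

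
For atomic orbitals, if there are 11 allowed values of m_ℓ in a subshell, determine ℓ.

ℓ = 5 (h)

m_ℓ ranges over 2ℓ+1 integers, so 2ℓ+1 = 11 ⇒ ℓ = 5.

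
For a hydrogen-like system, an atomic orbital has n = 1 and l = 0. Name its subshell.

l = 0 corresponds to the letter 's', so the subshell is 1s.

1s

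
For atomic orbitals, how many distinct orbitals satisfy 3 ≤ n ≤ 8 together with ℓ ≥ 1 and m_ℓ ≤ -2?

For each n in the range, tally the orbitals obeying ℓ ≥ 1 and m_ℓ ≤ -2:
n=3 → 1; n=4 → 3; n=5 → 6; n=6 → 10; n=7 → 15; n=8 → 21.
Total orbitals: 1 + 3 + 6 + 10 + 15 + 21 = 56.

56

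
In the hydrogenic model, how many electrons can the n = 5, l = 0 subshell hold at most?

2

A subshell with l = 0 has 2l+1 = 1 orbital, each holding 2 electrons (spin ±1/2), so 1 × 2 = 2.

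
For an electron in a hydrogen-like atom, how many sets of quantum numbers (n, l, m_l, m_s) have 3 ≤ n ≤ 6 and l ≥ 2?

Per-shell orbital counts meeting the constraint:
n=3 → 5; n=4 → 12; n=5 → 21; n=6 → 32.
Orbitals: 5 + 12 + 21 + 32 = 70. Including both spin states (m_s = ±1/2) gives 2 × 70 = 140 states.

140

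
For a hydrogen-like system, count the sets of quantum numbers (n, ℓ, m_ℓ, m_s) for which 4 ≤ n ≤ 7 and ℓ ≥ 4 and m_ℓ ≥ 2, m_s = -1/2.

Treat each shell separately and count matching orbitals:
n=5 → 3; n=6 → 7; n=7 → 12.
Orbitals: 3 + 7 + 12 = 22. With m_s fixed to -1/2 there is one state per orbital, so 22 states.

22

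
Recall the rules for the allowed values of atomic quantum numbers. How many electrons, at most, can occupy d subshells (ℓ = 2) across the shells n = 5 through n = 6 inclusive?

20

A d subshell (ℓ = 2) exists for every n ≥ 3, so shells n = 5, 6 each contribute one — 2 subshells.
Since each d subshell holds 2(2·2+1) = 10 electrons, the total is 2 × 10 = 20.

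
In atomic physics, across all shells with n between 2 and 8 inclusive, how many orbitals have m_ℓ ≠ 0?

168

Count contributing orbitals for each principal shell:
n=2 → 2; n=3 → 6; n=4 → 12; n=5 → 20; n=6 → 30; n=7 → 42; n=8 → 56.
Total orbitals: 2 + 6 + 12 + 20 + 30 + 42 + 56 = 168.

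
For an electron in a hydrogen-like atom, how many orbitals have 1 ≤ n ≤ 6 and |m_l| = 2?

20

Treat each shell separately and count matching orbitals:
n=3 → 2; n=4 → 4; n=5 → 6; n=6 → 8.
Total orbitals: 2 + 4 + 6 + 8 = 20.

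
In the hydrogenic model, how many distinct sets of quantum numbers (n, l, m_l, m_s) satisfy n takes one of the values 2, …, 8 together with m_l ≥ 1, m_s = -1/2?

84

For each n in the range, tally the orbitals obeying m_l ≥ 1:
n=2 → 1; n=3 → 3; n=4 → 6; n=5 → 10; n=6 → 15; n=7 → 21; n=8 → 28.
Orbitals: 1 + 3 + 6 + 10 + 15 + 21 + 28 = 84. With m_s fixed to -1/2 there is one state per orbital, so 84 states.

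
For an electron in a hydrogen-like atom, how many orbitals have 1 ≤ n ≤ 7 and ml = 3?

10

Count contributing orbitals for each principal shell:
n=4 → 1; n=5 → 2; n=6 → 3; n=7 → 4.
Total orbitals: 1 + 2 + 3 + 4 = 10.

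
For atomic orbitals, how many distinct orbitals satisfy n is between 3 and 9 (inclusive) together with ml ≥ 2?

84

Treat each shell separately and count matching orbitals:
n=3 → 1; n=4 → 3; n=5 → 6; n=6 → 10; n=7 → 15; n=8 → 21; n=9 → 28.
Total orbitals: 1 + 3 + 6 + 10 + 15 + 21 + 28 = 84.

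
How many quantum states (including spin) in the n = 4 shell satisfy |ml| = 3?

4

The n = 4 shell has l = 0 through 3; check each.
Contributions: l=3 → 2.
Orbitals: 2. Each orbital carries two spin states, so 2 × 2 = 4 states.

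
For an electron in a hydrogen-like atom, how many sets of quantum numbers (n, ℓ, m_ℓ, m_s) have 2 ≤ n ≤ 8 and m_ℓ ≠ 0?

336

Work shell by shell — for each n, count the (ℓ, m_ℓ) pairs that satisfy m_ℓ ≠ 0:
n=2 → 2; n=3 → 6; n=4 → 12; n=5 → 20; n=6 → 30; n=7 → 42; n=8 → 56.
Orbitals: 2 + 6 + 12 + 20 + 30 + 42 + 56 = 168. Including both spin states (m_s = ±1/2) gives 2 × 168 = 336 states.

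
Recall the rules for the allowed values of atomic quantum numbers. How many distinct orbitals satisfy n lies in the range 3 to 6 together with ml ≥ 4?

4

Go shell by shell, enumerating (l, ml) with ml ≥ 4:
n=5 → 1; n=6 → 3.
Total orbitals: 1 + 3 = 4.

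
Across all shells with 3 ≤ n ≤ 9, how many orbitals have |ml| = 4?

Go shell by shell, enumerating (l, ml) with |ml| = 4:
n=5 → 2; n=6 → 4; n=7 → 6; n=8 → 8; n=9 → 10.
Total orbitals: 2 + 4 + 6 + 8 + 10 = 30.

30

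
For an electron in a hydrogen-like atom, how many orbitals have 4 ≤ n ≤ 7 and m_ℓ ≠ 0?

Work shell by shell — for each n, count the (ℓ, m_ℓ) pairs that satisfy m_ℓ ≠ 0:
n=4 → 12; n=5 → 20; n=6 → 30; n=7 → 42.
Total orbitals: 12 + 20 + 30 + 42 = 104.

104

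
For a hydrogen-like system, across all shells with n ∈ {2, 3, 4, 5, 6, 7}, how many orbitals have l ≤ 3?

Count contributing orbitals for each principal shell:
n=2 → 4; n=3 → 9; n=4 → 16; n=5 → 16; n=6 → 16; n=7 → 16.
Total orbitals: 4 + 9 + 16 + 16 + 16 + 16 = 77.

77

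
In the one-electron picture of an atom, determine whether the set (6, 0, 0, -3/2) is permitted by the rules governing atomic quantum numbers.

The spin quantum number for an electron can only be m_s = +1/2 or −1/2; m_s = -3/2 is not one of those.

Invalid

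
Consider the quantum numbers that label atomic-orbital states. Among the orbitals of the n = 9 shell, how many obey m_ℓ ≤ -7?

3

With n = 9 the allowed ℓ are 0, 1, …, 8.
Orbitals with m_ℓ ≤ -7, by ℓ: ℓ=7 → 1; ℓ=8 → 2.
Total orbitals: 1 + 2 = 3.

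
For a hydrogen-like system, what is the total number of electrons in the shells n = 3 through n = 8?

Shell n has n² orbitals: 3²=9 + 4²=16 + 5²=25 + 6²=36 + 7²=49 + 8²=64 = 199 orbitals.
Two spin states per orbital: 2 × 199 = 398 electrons.

398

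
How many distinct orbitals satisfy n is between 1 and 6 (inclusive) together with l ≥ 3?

Treat each shell separately and count matching orbitals:
n=4 → 7; n=5 → 16; n=6 → 27.
Total orbitals: 7 + 16 + 27 = 50.

50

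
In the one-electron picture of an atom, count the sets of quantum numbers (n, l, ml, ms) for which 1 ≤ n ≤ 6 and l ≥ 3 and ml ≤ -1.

44

Work shell by shell — for each n, count the (l, ml) pairs that satisfy l ≥ 3 and ml ≤ -1:
n=4 → 3; n=5 → 7; n=6 → 12.
Orbitals: 3 + 7 + 12 = 22. Including both spin states (ms = ±1/2) gives 2 × 22 = 44 states.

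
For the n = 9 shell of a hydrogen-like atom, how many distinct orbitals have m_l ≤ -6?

The n = 9 shell has l = 0 through 8; check each.
Per l-value: l=6 → 1; l=7 → 2; l=8 → 3.
Total orbitals: 1 + 2 + 3 = 6.

6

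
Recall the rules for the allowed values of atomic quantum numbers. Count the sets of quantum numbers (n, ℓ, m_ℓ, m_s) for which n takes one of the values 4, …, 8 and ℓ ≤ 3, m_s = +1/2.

80

Treat each shell separately and count matching orbitals:
n=4 → 16; n=5 → 16; n=6 → 16; n=7 → 16; n=8 → 16.
Orbitals: 16 + 16 + 16 + 16 + 16 = 80. With m_s fixed to +1/2 there is one state per orbital, so 80 states.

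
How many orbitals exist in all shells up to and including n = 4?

Total orbitals = 1² + 2² + 3² + 4² = 30.

30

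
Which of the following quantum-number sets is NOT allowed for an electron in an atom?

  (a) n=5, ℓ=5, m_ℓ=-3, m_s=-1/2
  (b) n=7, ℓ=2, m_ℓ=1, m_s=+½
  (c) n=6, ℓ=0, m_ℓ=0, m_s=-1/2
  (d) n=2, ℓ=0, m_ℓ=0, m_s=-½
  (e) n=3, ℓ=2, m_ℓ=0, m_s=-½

(a) has ℓ = 5 ≥ n = 5, violating 0 ≤ ℓ ≤ n−1.
The remaining sets (b), (c), (d), (e) satisfy all four rules.

(a)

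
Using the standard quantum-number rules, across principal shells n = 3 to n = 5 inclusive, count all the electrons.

100

Shell n has n² orbitals: 3²=9 + 4²=16 + 5²=25 = 50 orbitals.
Two spin states per orbital: 2 × 50 = 100 electrons.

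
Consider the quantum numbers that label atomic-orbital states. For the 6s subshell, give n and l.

n = 6, l = 0

The leading integer gives n = 6; the letter 's' means l = 0.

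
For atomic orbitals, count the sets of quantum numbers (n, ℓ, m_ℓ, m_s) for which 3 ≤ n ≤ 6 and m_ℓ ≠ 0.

For each n in the range, tally the orbitals obeying m_ℓ ≠ 0:
n=3 → 6; n=4 → 12; n=5 → 20; n=6 → 30.
Orbitals: 6 + 12 + 20 + 30 = 68. Including both spin states (m_s = ±1/2) gives 2 × 68 = 136 states.

136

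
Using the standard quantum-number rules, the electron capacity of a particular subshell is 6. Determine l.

l = 1

2(2l+1) = 6 ⇒ 2l+1 = 3 ⇒ l = 1.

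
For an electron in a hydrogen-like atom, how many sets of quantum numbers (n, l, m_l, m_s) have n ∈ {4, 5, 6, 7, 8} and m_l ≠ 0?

320

Treat each shell separately and count matching orbitals:
n=4 → 12; n=5 → 20; n=6 → 30; n=7 → 42; n=8 → 56.
Orbitals: 12 + 20 + 30 + 42 + 56 = 160. Including both spin states (m_s = ±1/2) gives 2 × 160 = 320 states.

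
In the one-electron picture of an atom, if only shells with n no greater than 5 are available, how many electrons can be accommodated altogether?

110

Total orbitals = 1² + 2² + 3² + 4² + 5² = 55. Doubling for spin gives 110 electrons.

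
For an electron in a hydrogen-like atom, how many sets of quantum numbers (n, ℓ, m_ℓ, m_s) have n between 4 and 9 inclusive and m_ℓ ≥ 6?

20

Work shell by shell — for each n, count the (ℓ, m_ℓ) pairs that satisfy m_ℓ ≥ 6:
n=7 → 1; n=8 → 3; n=9 → 6.
Orbitals: 1 + 3 + 6 = 10. Including both spin states (m_s = ±1/2) gives 2 × 10 = 20 states.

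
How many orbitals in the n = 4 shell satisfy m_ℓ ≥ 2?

Per ℓ-value: ℓ=2 → 1; ℓ=3 → 2.
Total orbitals: 1 + 2 = 3.

3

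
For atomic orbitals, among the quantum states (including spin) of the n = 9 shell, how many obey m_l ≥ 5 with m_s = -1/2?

10

The n = 9 shell has l = 0 through 8; check each.
The (l, m_l) pairs meeting m_l ≥ 5 give: l=5 → 1; l=6 → 2; l=7 → 3; l=8 → 4.
Orbitals: 1 + 2 + 3 + 4 = 10. With m_s fixed to a single value there is one state per orbital, giving 10 states.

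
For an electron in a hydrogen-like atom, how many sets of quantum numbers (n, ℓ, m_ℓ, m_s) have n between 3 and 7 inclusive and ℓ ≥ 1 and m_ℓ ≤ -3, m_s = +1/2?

20

Count contributing orbitals for each principal shell:
n=4 → 1; n=5 → 3; n=6 → 6; n=7 → 10.
Orbitals: 1 + 3 + 6 + 10 = 20. With m_s fixed to +1/2 there is one state per orbital, so 20 states.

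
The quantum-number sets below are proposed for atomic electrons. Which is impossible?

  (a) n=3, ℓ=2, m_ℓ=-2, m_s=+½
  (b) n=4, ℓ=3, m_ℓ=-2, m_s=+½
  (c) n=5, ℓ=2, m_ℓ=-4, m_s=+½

(c)

(c) has |m_ℓ| = 4 > ℓ = 2, violating −ℓ ≤ m_ℓ ≤ ℓ.
The remaining sets (a), (b) satisfy all four rules.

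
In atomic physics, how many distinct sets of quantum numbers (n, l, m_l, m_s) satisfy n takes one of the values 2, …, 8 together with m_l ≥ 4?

40

Work shell by shell — for each n, count the (l, m_l) pairs that satisfy m_l ≥ 4:
n=5 → 1; n=6 → 3; n=7 → 6; n=8 → 10.
Orbitals: 1 + 3 + 6 + 10 = 20. Including both spin states (m_s = ±1/2) gives 2 × 20 = 40 states.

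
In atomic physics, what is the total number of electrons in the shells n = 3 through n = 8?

398

Shell n has n² orbitals: 3²=9 + 4²=16 + 5²=25 + 6²=36 + 7²=49 + 8²=64 = 199 orbitals.
Two spin states per orbital: 2 × 199 = 398 electrons.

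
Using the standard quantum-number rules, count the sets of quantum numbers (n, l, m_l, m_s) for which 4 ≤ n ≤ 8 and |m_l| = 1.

100

For each n in the range, tally the orbitals obeying |m_l| = 1:
n=4 → 6; n=5 → 8; n=6 → 10; n=7 → 12; n=8 → 14.
Orbitals: 6 + 8 + 10 + 12 + 14 = 50. Including both spin states (m_s = ±1/2) gives 2 × 50 = 100 states.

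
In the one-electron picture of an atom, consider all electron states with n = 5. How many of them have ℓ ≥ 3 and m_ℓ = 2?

For n = 5, ℓ ranges over 0 … 4.
Orbitals with ℓ ≥ 3 and m_ℓ = 2, by ℓ: ℓ=3 → 1; ℓ=4 → 1.
Orbitals: 1 + 1 = 2. Each orbital carries two spin states, so 2 × 2 = 4 states.

4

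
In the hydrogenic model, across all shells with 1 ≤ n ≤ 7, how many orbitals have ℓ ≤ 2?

Go shell by shell, enumerating (ℓ, m_ℓ) with ℓ ≤ 2:
n=1 → 1; n=2 → 4; n=3 → 9; n=4 → 9; n=5 → 9; n=6 → 9; n=7 → 9.
Total orbitals: 1 + 4 + 9 + 9 + 9 + 9 + 9 = 50.

50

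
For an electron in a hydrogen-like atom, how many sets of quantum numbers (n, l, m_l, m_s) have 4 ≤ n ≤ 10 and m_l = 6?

Treat each shell separately and count matching orbitals:
n=7 → 1; n=8 → 2; n=9 → 3; n=10 → 4.
Orbitals: 1 + 2 + 3 + 4 = 10. Including both spin states (m_s = ±1/2) gives 2 × 10 = 20 states.

20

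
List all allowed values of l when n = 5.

l is an integer with 0 ≤ l ≤ n−1, so for n = 5: l = 0, 1, 2, 3, 4.

0, 1, 2, 3, 4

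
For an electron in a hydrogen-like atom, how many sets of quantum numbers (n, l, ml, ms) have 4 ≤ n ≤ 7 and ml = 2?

28

Per-shell orbital counts meeting the constraint:
n=4 → 2; n=5 → 3; n=6 → 4; n=7 → 5.
Orbitals: 2 + 3 + 4 + 5 = 14. Including both spin states (ms = ±1/2) gives 2 × 14 = 28 states.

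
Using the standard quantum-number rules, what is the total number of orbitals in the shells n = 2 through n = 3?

Shell n has n² orbitals: 2²=4 + 3²=9 = 13 orbitals.

13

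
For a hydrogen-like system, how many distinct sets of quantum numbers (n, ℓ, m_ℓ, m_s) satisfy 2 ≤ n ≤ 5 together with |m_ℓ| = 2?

Go shell by shell, enumerating (ℓ, m_ℓ) with |m_ℓ| = 2:
n=3 → 2; n=4 → 4; n=5 → 6.
Orbitals: 2 + 4 + 6 = 12. Including both spin states (m_s = ±1/2) gives 2 × 12 = 24 states.

24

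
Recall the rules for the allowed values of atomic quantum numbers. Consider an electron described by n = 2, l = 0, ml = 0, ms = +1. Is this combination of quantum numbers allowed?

The spin quantum number for an electron can only be ms = +1/2 or −1/2; ms = +1 is not one of those.

No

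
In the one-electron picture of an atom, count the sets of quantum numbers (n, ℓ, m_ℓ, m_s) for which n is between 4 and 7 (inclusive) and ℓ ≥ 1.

Treat each shell separately and count matching orbitals:
n=4 → 15; n=5 → 24; n=6 → 35; n=7 → 48.
Orbitals: 15 + 24 + 35 + 48 = 122. Including both spin states (m_s = ±1/2) gives 2 × 122 = 244 states.

244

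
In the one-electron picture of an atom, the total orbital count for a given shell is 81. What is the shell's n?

n² = 81 ⇒ n = 9.

n = 9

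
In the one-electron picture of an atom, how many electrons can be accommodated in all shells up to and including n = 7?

Total orbitals = 1² + 2² + 3² + 4² + 5² + 6² + 7² = 140. Doubling for spin gives 280 electrons.

280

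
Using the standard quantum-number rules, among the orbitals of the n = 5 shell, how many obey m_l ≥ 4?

Go through l = 0, …, 4 (the values permitted for n = 5).
The (l, m_l) pairs meeting m_l ≥ 4 give: l=4 → 1.
Total orbitals: 1.

1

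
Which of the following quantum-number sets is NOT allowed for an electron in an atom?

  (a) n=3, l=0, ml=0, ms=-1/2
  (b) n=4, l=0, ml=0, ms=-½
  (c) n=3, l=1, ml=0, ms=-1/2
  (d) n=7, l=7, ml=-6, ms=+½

(d) has l = 7 ≥ n = 7, violating 0 ≤ l ≤ n−1.
The remaining sets (a), (b), (c) satisfy all four rules.

(d)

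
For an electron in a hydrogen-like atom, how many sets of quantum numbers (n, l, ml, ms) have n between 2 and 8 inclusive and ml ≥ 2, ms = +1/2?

Treat each shell separately and count matching orbitals:
n=3 → 1; n=4 → 3; n=5 → 6; n=6 → 10; n=7 → 15; n=8 → 21.
Orbitals: 1 + 3 + 6 + 10 + 15 + 21 = 56. With ms fixed to +1/2 there is one state per orbital, so 56 states.

56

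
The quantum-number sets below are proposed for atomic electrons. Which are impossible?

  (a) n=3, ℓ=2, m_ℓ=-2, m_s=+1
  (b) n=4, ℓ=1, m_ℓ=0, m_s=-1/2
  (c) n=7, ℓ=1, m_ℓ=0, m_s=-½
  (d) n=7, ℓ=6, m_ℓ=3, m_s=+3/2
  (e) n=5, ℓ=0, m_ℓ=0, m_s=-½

(a) and (d)

(a) has m_s = +1, but an electron's spin must be ±1/2.
(d) has m_s = +3/2, but an electron's spin must be ±1/2.
The remaining sets (b), (c), (e) satisfy all four rules.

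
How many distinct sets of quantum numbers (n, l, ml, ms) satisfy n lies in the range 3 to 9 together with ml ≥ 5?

Per-shell orbital counts meeting the constraint:
n=6 → 1; n=7 → 3; n=8 → 6; n=9 → 10.
Orbitals: 1 + 3 + 6 + 10 = 20. Including both spin states (ms = ±1/2) gives 2 × 20 = 40 states.

40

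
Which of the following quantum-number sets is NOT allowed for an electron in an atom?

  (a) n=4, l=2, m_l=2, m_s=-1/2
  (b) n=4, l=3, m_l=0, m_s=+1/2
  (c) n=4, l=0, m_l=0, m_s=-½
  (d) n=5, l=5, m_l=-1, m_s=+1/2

(d)

(d) has l = 5 ≥ n = 5, violating 0 ≤ l ≤ n−1.
The remaining sets (a), (b), (c) satisfy all four rules.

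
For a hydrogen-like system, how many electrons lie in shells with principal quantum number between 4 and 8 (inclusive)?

Shell n has n² orbitals: 4²=16 + 5²=25 + 6²=36 + 7²=49 + 8²=64 = 190 orbitals.
Two spin states per orbital: 2 × 190 = 380 electrons.

380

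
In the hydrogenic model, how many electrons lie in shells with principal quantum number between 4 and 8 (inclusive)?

380

Shell n has n² orbitals: 4²=16 + 5²=25 + 6²=36 + 7²=49 + 8²=64 = 190 orbitals.
Two spin states per orbital: 2 × 190 = 380 electrons.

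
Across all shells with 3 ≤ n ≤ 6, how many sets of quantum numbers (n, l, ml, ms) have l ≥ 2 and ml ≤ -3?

20

Work shell by shell — for each n, count the (l, ml) pairs that satisfy l ≥ 2 and ml ≤ -3:
n=4 → 1; n=5 → 3; n=6 → 6.
Orbitals: 1 + 3 + 6 = 10. Including both spin states (ms = ±1/2) gives 2 × 10 = 20 states.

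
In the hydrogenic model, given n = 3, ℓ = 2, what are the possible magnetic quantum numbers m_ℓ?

m_ℓ takes every integer from −ℓ to +ℓ. With ℓ = 2 that gives the 5 values -2, -1, 0, 1, 2.

-2, -1, 0, 1, 2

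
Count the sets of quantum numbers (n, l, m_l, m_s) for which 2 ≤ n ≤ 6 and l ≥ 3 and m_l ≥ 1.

44

Treat each shell separately and count matching orbitals:
n=4 → 3; n=5 → 7; n=6 → 12.
Orbitals: 3 + 7 + 12 = 22. Including both spin states (m_s = ±1/2) gives 2 × 22 = 44 states.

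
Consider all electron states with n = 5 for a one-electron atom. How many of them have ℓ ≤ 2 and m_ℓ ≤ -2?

2

The n = 5 shell has ℓ = 0 through 4; check each.
Contributions: ℓ=2 → 1.
Orbitals: 1. Each orbital carries two spin states, so 1 × 2 = 2 states.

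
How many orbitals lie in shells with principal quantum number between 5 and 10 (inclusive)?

355

Shell n has n² orbitals: 5²=25 + 6²=36 + 7²=49 + 8²=64 + 9²=81 + 10²=100 = 355 orbitals.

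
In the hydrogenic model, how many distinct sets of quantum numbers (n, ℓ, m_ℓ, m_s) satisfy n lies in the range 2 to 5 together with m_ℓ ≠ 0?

80

Work shell by shell — for each n, count the (ℓ, m_ℓ) pairs that satisfy m_ℓ ≠ 0:
n=2 → 2; n=3 → 6; n=4 → 12; n=5 → 20.
Orbitals: 2 + 6 + 12 + 20 = 40. Including both spin states (m_s = ±1/2) gives 2 × 40 = 80 states.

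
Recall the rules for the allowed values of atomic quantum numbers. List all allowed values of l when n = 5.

0, 1, 2, 3, 4

l is an integer with 0 ≤ l ≤ n−1, so for n = 5: l = 0, 1, 2, 3, 4.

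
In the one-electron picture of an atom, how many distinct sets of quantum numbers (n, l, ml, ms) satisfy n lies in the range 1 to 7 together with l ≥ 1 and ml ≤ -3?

40

For each n in the range, tally the orbitals obeying l ≥ 1 and ml ≤ -3:
n=4 → 1; n=5 → 3; n=6 → 6; n=7 → 10.
Orbitals: 1 + 3 + 6 + 10 = 20. Including both spin states (ms = ±1/2) gives 2 × 20 = 40 states.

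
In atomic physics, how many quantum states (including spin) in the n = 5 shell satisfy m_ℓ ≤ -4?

2

Orbitals with m_ℓ ≤ -4, by ℓ: ℓ=4 → 1.
Orbitals: 1. Each orbital carries two spin states, so 1 × 2 = 2 states.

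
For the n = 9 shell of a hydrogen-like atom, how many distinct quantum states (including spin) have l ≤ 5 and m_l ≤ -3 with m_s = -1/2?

6

Per l-value: l=3 → 1; l=4 → 2; l=5 → 3.
Orbitals: 1 + 2 + 3 = 6. With m_s fixed to a single value there is one state per orbital, giving 6 states.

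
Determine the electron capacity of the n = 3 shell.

18

A shell holds 2n² electrons: 2 × 3² = 2 × 9 = 18.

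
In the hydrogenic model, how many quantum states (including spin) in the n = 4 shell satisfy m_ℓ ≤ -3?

2

For n = 4, ℓ ranges over 0 … 3.
The (ℓ, m_ℓ) pairs meeting m_ℓ ≤ -3 give: ℓ=3 → 1.
Orbitals: 1. Each orbital carries two spin states, so 1 × 2 = 2 states.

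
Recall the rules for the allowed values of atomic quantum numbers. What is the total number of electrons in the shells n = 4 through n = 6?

Shell n has n² orbitals: 4²=16 + 5²=25 + 6²=36 = 77 orbitals.
Two spin states per orbital: 2 × 77 = 154 electrons.

154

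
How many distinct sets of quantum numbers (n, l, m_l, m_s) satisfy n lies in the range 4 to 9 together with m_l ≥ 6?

20

Treat each shell separately and count matching orbitals:
n=7 → 1; n=8 → 3; n=9 → 6.
Orbitals: 1 + 3 + 6 = 10. Including both spin states (m_s = ±1/2) gives 2 × 10 = 20 states.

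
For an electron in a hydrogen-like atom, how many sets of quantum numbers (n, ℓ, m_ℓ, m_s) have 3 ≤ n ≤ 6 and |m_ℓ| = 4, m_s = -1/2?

Go shell by shell, enumerating (ℓ, m_ℓ) with |m_ℓ| = 4:
n=5 → 2; n=6 → 4.
Orbitals: 2 + 4 = 6. With m_s fixed to -1/2 there is one state per orbital, so 6 states.

6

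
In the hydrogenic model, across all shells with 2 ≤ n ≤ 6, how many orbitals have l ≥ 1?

Per-shell orbital counts meeting the constraint:
n=2 → 3; n=3 → 8; n=4 → 15; n=5 → 24; n=6 → 35.
Total orbitals: 3 + 8 + 15 + 24 + 35 = 85.

85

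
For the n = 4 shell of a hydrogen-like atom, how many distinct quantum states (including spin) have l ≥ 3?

The n = 4 shell has l = 0 through 3; check each.
The (l, ml) pairs meeting l ≥ 3 give: l=3 → 7.
Orbitals: 7. Each orbital carries two spin states, so 7 × 2 = 14 states.

14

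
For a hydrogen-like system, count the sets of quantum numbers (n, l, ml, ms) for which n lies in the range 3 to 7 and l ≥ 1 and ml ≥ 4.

20

Per-shell orbital counts meeting the constraint:
n=5 → 1; n=6 → 3; n=7 → 6.
Orbitals: 1 + 3 + 6 = 10. Including both spin states (ms = ±1/2) gives 2 × 10 = 20 states.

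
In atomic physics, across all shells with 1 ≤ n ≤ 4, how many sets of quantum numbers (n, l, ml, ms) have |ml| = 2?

Go shell by shell, enumerating (l, ml) with |ml| = 2:
n=3 → 2; n=4 → 4.
Orbitals: 2 + 4 = 6. Including both spin states (ms = ±1/2) gives 2 × 6 = 12 states.

12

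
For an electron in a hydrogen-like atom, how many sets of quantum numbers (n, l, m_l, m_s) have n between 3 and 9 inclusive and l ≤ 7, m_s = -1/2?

263

Count contributing orbitals for each principal shell:
n=3 → 9; n=4 → 16; n=5 → 25; n=6 → 36; n=7 → 49; n=8 → 64; n=9 → 64.
Orbitals: 9 + 16 + 25 + 36 + 49 + 64 + 64 = 263. With m_s fixed to -1/2 there is one state per orbital, so 263 states.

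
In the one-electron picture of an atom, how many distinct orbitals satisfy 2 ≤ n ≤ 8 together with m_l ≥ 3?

Treat each shell separately and count matching orbitals:
n=4 → 1; n=5 → 3; n=6 → 6; n=7 → 10; n=8 → 15.
Total orbitals: 1 + 3 + 6 + 10 + 15 = 35.

35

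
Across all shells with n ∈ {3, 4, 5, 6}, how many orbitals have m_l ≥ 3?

10

For each n in the range, tally the orbitals obeying m_l ≥ 3:
n=4 → 1; n=5 → 3; n=6 → 6.
Total orbitals: 1 + 3 + 6 = 10.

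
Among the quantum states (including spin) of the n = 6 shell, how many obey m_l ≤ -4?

6

The n = 6 shell has l = 0 through 5; check each.
The (l, m_l) pairs meeting m_l ≤ -4 give: l=4 → 1; l=5 → 2.
Orbitals: 1 + 2 = 3. Each orbital carries two spin states, so 3 × 2 = 6 states.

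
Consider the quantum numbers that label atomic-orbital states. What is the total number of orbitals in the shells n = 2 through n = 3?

Shell n has n² orbitals: 2²=4 + 3²=9 = 13 orbitals.

13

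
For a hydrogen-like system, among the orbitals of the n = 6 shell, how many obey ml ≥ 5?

Go through l = 0, …, 5 (the values permitted for n = 6).
Per l-value: l=5 → 1.
Total orbitals: 1.

1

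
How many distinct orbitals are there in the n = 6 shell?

36

The n = 6 shell contains n² = 6² = 36 orbitals.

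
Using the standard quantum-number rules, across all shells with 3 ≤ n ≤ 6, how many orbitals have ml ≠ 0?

Work shell by shell — for each n, count the (l, ml) pairs that satisfy ml ≠ 0:
n=3 → 6; n=4 → 12; n=5 → 20; n=6 → 30.
Total orbitals: 6 + 12 + 20 + 30 = 68.

68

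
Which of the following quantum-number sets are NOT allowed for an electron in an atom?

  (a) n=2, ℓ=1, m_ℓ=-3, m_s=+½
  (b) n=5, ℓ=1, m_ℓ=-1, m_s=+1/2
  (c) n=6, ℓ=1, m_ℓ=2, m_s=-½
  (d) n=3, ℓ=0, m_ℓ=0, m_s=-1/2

(a) has |m_ℓ| = 3 > ℓ = 1, violating −ℓ ≤ m_ℓ ≤ ℓ.
(c) has |m_ℓ| = 2 > ℓ = 1, violating −ℓ ≤ m_ℓ ≤ ℓ.
The remaining sets (b), (d) satisfy all four rules.

(a) and (c)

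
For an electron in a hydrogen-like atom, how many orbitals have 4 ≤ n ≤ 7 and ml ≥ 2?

34

Per-shell orbital counts meeting the constraint:
n=4 → 3; n=5 → 6; n=6 → 10; n=7 → 15.
Total orbitals: 3 + 6 + 10 + 15 = 34.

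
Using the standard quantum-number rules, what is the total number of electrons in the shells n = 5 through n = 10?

710

Shell n has n² orbitals: 5²=25 + 6²=36 + 7²=49 + 8²=64 + 9²=81 + 10²=100 = 355 orbitals.
Two spin states per orbital: 2 × 355 = 710 electrons.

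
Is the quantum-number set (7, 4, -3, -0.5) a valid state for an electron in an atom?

Yes

n = 7 is a positive integer. l = 4 satisfies 0 ≤ l ≤ n−1 = 6. m_l = -3 lies in the range −l … +l (here −4 … 4). m_s = -1/2 is one of ±1/2.
All four constraints are satisfied.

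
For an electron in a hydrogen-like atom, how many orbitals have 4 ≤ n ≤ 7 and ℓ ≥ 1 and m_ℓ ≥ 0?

70

Work shell by shell — for each n, count the (ℓ, m_ℓ) pairs that satisfy ℓ ≥ 1 and m_ℓ ≥ 0:
n=4 → 9; n=5 → 14; n=6 → 20; n=7 → 27.
Total orbitals: 9 + 14 + 20 + 27 = 70.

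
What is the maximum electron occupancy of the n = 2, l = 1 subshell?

6

A subshell with l = 1 has 2l+1 = 3 orbitals, each holding 2 electrons (spin ±1/2), so 3 × 2 = 6.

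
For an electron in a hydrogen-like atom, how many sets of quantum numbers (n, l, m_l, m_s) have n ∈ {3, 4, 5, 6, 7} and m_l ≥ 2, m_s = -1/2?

Per-shell orbital counts meeting the constraint:
n=3 → 1; n=4 → 3; n=5 → 6; n=6 → 10; n=7 → 15.
Orbitals: 1 + 3 + 6 + 10 + 15 = 35. With m_s fixed to -1/2 there is one state per orbital, so 35 states.

35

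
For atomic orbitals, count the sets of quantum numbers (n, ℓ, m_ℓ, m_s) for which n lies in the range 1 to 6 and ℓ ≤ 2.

82

For each n in the range, tally the orbitals obeying ℓ ≤ 2:
n=1 → 1; n=2 → 4; n=3 → 9; n=4 → 9; n=5 → 9; n=6 → 9.
Orbitals: 1 + 4 + 9 + 9 + 9 + 9 = 41. Including both spin states (m_s = ±1/2) gives 2 × 41 = 82 states.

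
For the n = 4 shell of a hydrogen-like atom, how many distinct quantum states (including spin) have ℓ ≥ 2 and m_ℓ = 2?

The n = 4 shell has ℓ = 0 through 3; check each.
Per ℓ-value: ℓ=2 → 1; ℓ=3 → 1.
Orbitals: 1 + 1 = 2. Each orbital carries two spin states, so 2 × 2 = 4 states.

4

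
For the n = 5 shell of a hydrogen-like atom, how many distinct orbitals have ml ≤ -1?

10

Contributions: l=1 → 1; l=2 → 2; l=3 → 3; l=4 → 4.
Total orbitals: 1 + 2 + 3 + 4 = 10.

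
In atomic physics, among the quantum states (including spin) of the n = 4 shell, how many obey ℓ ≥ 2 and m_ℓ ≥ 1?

For n = 4, ℓ ranges over 0 … 3.
Contributions: ℓ=2 → 2; ℓ=3 → 3.
Orbitals: 2 + 3 = 5. Each orbital carries two spin states, so 5 × 2 = 10 states.

10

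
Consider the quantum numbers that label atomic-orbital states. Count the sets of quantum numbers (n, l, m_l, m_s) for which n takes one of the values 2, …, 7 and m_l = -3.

Treat each shell separately and count matching orbitals:
n=4 → 1; n=5 → 2; n=6 → 3; n=7 → 4.
Orbitals: 1 + 2 + 3 + 4 = 10. Including both spin states (m_s = ±1/2) gives 2 × 10 = 20 states.

20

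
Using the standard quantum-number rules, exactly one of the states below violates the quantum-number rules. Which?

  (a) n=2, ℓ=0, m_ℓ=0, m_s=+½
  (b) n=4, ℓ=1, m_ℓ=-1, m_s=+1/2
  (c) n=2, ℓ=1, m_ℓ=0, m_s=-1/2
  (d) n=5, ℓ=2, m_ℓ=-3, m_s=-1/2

(d) has |m_ℓ| = 3 > ℓ = 2, violating −ℓ ≤ m_ℓ ≤ ℓ.
The remaining sets (a), (b), (c) satisfy all four rules.

(d)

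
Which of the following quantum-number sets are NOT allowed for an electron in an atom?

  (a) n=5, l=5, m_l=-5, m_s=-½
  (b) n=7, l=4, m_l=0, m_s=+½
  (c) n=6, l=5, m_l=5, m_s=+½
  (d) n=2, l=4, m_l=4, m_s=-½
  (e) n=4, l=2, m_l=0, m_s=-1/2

(a) has l = 5 ≥ n = 5, violating 0 ≤ l ≤ n−1.
(d) has l = 4 ≥ n = 2, violating 0 ≤ l ≤ n−1.
The remaining sets (b), (c), (e) satisfy all four rules.

(a) and (d)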